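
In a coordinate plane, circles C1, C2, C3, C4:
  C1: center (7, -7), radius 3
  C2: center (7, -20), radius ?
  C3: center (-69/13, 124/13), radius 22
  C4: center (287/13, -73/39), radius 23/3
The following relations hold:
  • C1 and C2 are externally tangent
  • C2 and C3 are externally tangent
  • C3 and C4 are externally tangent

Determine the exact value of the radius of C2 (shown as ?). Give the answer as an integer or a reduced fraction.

10

1. [ext C1·C2]  r_C2² + 6r_C2 − 160 = 0  ⇒  r_C2 = 10 (r>0 drops 1)
2. [ext C2·C3]  r_C2² + 44r_C2 − 540 = 0  ⇒  r_C2 = 10 (r>0 drops 1)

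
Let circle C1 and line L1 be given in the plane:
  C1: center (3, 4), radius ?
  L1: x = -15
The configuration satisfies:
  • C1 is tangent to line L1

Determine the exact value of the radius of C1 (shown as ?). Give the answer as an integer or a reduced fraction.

1. [C1‖L1]  r_C1² − 324 = 0  ⇒  r_C1 = 18 (r>0 drops 1)

18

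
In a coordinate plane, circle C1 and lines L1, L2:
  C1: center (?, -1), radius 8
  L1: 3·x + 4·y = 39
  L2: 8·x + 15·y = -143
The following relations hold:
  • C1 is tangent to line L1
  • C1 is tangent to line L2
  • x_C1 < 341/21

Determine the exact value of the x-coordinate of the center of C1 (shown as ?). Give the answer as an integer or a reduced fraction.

1

1. [C1‖L1]  x_C1² − (86/3)x_C1 + 83/3 = 0  ⇒  x_C1 = 1 or 83/3
2. [C1‖L2]  x_C1² + 32x_C1 − 33 = 0  ⇒  x_C1 = -33 or 1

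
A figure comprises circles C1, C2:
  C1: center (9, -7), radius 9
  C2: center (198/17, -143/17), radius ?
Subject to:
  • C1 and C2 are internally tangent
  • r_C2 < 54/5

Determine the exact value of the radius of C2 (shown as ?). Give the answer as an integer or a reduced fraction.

1. [int C1,C2]  r_C2² − 18r_C2 + 72 = 0  ⇒  r_C2 = 6 or 12
2. given r_C2 < 54/5: keep 6

6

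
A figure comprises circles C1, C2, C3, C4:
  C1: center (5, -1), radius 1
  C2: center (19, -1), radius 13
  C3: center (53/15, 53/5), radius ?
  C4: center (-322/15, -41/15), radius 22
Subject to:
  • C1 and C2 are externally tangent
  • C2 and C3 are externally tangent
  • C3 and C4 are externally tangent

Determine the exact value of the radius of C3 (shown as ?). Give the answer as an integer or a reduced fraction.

1. [ext C2·C3]  r_C3² + 26r_C3 − 1843/9 = 0  ⇒  r_C3 = 19/3 (r>0 drops 1)
2. [ext C3·C4]  r_C3² + 44r_C3 − 2869/9 = 0  ⇒  r_C3 = 19/3 (r>0 drops 1)

19/3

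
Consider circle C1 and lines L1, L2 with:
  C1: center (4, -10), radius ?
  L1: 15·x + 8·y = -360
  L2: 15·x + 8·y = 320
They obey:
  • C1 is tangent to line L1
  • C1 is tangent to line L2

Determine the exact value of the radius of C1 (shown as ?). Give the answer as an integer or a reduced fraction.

20

1. [C1‖L1]  r_C1² − 400 = 0  ⇒  r_C1 = 20 (r>0 drops 1)
2. [C1‖L2]  r_C1² − 400 = 0  ⇒  r_C1 = 20 (r>0 drops 1)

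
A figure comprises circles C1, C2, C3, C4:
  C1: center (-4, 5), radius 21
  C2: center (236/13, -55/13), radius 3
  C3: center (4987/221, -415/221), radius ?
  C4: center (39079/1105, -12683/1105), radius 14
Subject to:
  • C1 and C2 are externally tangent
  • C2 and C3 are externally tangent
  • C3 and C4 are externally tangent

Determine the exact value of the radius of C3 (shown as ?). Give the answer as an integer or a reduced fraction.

2

1. [ext C2·C3]  r_C3² + 6r_C3 − 16 = 0  ⇒  r_C3 = 2 (r>0 drops 1)
2. [ext C3·C4]  r_C3² + 28r_C3 − 60 = 0  ⇒  r_C3 = 2 (r>0 drops 1)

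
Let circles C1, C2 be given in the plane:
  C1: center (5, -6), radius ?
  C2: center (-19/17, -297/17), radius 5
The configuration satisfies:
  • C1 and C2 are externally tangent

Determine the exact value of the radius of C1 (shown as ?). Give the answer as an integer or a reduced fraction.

8

1. [ext C1·C2]  r_C1² + 10r_C1 − 144 = 0  ⇒  r_C1 = 8 (r>0 drops 1)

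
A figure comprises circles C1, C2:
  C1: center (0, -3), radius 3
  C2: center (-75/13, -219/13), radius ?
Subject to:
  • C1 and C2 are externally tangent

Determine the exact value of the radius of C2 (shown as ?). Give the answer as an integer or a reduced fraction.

12

1. [ext C1·C2]  r_C2² + 6r_C2 − 216 = 0  ⇒  r_C2 = 12 (r>0 drops 1)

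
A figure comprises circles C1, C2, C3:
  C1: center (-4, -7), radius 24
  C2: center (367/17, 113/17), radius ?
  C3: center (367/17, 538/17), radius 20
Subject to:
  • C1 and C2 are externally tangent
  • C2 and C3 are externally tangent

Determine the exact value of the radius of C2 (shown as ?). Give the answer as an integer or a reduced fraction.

1. [ext C1·C2]  r_C2² + 48r_C2 − 265 = 0  ⇒  r_C2 = 5 (r>0 drops 1)
2. [ext C2·C3]  r_C2² + 40r_C2 − 225 = 0  ⇒  r_C2 = 5 (r>0 drops 1)

5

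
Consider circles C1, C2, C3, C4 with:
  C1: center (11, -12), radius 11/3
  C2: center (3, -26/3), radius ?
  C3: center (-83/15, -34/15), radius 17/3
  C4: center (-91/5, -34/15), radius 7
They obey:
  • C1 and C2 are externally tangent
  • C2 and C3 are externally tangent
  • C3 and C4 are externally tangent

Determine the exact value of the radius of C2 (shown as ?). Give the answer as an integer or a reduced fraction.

5

1. [ext C1·C2]  r_C2² + (22/3)r_C2 − 185/3 = 0  ⇒  r_C2 = 5 (r>0 drops 1)
2. [ext C2·C3]  r_C2² + (34/3)r_C2 − 245/3 = 0  ⇒  r_C2 = 5 (r>0 drops 1)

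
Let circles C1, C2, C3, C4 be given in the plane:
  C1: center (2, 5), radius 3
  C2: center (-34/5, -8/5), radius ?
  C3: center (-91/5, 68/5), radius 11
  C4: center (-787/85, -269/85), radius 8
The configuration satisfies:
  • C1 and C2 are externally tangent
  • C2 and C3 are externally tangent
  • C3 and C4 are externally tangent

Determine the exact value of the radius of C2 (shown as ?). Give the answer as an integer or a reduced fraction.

1. [ext C1·C2]  r_C2² + 6r_C2 − 112 = 0  ⇒  r_C2 = 8 (r>0 drops 1)
2. [ext C2·C3]  r_C2² + 22r_C2 − 240 = 0  ⇒  r_C2 = 8 (r>0 drops 1)

8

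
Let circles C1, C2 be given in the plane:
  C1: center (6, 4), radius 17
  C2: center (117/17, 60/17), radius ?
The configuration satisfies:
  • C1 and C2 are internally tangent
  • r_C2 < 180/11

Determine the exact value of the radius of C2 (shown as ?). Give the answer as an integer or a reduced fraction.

16

1. [int C1,C2]  r_C2² − 34r_C2 + 288 = 0  ⇒  r_C2 = 16 or 18
2. given r_C2 < 180/11: keep 16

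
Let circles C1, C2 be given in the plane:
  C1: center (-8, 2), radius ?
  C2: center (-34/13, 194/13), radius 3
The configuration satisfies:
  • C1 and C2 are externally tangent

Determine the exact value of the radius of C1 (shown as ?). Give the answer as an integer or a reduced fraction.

11

1. [ext C1·C2]  r_C1² + 6r_C1 − 187 = 0  ⇒  r_C1 = 11 (r>0 drops 1)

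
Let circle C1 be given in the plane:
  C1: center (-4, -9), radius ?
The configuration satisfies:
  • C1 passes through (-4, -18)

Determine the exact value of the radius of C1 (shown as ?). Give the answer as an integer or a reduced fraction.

1. [C1∋P]  r_C1² − 81 = 0  ⇒  r_C1 = 9 (r>0 drops 1)

9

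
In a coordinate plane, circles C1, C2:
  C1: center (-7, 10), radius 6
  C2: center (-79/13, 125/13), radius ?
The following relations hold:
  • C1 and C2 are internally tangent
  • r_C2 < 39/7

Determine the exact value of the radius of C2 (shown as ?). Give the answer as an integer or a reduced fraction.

1. [int C1,C2]  r_C2² − 12r_C2 + 35 = 0  ⇒  r_C2 = 5 or 7
2. given r_C2 < 39/7: keep 5

5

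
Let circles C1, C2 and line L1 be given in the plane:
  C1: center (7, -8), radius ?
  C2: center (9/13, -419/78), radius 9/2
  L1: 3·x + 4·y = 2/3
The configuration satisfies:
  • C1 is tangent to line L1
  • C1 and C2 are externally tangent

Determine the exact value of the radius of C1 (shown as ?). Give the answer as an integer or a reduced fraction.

1. [C1‖L1]  r_C1² − 49/9 = 0  ⇒  r_C1 = 7/3 (r>0 drops 1)
2. [ext C1·C2]  r_C1² + 9r_C1 − 238/9 = 0  ⇒  r_C1 = 7/3 (r>0 drops 1)

7/3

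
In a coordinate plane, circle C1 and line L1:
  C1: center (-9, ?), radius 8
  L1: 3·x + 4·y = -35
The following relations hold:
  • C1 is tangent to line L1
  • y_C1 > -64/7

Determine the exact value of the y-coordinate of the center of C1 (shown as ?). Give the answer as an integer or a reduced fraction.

1. [C1‖L1]  y_C1² + 4y_C1 − 96 = 0  ⇒  y_C1 = -12 or 8
2. given y_C1 > -64/7: keep 8

8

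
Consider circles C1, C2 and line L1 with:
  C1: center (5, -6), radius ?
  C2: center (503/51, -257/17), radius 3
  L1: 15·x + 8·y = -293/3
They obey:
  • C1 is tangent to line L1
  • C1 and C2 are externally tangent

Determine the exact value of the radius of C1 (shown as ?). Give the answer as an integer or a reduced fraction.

22/3

1. [C1‖L1]  r_C1² − 484/9 = 0  ⇒  r_C1 = 22/3 (r>0 drops 1)
2. [ext C1·C2]  r_C1² + 6r_C1 − 880/9 = 0  ⇒  r_C1 = 22/3 (r>0 drops 1)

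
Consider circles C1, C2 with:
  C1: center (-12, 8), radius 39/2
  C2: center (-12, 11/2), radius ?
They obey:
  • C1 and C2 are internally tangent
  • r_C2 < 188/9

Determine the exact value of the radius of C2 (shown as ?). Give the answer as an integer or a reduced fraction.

1. [int C1,C2]  r_C2² − 39r_C2 + 374 = 0  ⇒  r_C2 = 17 or 22
2. given r_C2 < 188/9: keep 17

17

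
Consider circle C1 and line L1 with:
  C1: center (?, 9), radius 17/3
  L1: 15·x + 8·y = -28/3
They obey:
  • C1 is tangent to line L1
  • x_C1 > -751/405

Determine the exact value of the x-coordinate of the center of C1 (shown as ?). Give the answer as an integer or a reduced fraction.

1

1. [C1‖L1]  x_C1² + (488/45)x_C1 − 533/45 = 0  ⇒  x_C1 = -533/45 or 1
2. given x_C1 > -751/405: keep 1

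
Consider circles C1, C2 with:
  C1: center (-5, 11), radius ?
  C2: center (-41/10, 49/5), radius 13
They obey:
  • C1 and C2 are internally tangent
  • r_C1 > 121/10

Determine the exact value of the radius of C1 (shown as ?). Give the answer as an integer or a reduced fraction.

1. [int C1,C2]  r_C1² − 26r_C1 + 667/4 = 0  ⇒  r_C1 = 23/2 or 29/2
2. given r_C1 > 121/10: keep 29/2

29/2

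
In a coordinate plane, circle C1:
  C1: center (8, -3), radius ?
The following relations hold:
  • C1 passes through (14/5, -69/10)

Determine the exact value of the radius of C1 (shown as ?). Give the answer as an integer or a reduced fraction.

13/2

1. [C1∋P]  r_C1² − 169/4 = 0  ⇒  r_C1 = 13/2 (r>0 drops 1)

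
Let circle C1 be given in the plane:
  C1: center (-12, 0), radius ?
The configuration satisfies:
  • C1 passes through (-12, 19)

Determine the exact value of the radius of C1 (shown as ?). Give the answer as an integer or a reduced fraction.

1. [C1∋P]  r_C1² − 361 = 0  ⇒  r_C1 = 19 (r>0 drops 1)

19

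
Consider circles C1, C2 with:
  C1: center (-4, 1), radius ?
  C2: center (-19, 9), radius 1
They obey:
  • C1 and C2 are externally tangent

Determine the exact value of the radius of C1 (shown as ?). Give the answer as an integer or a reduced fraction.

16

1. [ext C1·C2]  r_C1² + 2r_C1 − 288 = 0  ⇒  r_C1 = 16 (r>0 drops 1)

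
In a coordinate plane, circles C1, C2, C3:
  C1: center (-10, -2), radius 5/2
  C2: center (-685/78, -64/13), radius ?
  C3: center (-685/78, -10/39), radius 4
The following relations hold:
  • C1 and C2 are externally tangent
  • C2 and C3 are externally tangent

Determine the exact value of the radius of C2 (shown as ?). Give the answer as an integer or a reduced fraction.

2/3

1. [ext C1·C2]  r_C2² + 5r_C2 − 34/9 = 0  ⇒  r_C2 = 2/3 (r>0 drops 1)
2. [ext C2·C3]  r_C2² + 8r_C2 − 52/9 = 0  ⇒  r_C2 = 2/3 (r>0 drops 1)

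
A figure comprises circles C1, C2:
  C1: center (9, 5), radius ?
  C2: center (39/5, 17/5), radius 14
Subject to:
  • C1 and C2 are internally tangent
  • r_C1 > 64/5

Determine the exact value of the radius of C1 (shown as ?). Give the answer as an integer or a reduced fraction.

1. [int C1,C2]  r_C1² − 28r_C1 + 192 = 0  ⇒  r_C1 = 12 or 16
2. given r_C1 > 64/5: keep 16

16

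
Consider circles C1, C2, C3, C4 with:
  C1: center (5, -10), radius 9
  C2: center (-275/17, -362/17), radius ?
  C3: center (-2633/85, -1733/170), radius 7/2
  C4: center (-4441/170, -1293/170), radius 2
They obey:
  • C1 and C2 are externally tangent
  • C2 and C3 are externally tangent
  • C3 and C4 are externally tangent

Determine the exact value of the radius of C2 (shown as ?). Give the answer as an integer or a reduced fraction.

15

1. [ext C1·C2]  r_C2² + 18r_C2 − 495 = 0  ⇒  r_C2 = 15 (r>0 drops 1)
2. [ext C2·C3]  r_C2² + 7r_C2 − 330 = 0  ⇒  r_C2 = 15 (r>0 drops 1)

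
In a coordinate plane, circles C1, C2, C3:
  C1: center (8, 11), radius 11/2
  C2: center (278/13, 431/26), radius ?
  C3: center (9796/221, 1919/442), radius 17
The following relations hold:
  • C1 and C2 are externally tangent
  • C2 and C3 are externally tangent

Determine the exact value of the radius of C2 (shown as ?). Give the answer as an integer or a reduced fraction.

1. [ext C1·C2]  r_C2² + 11r_C2 − 180 = 0  ⇒  r_C2 = 9 (r>0 drops 1)
2. [ext C2·C3]  r_C2² + 34r_C2 − 387 = 0  ⇒  r_C2 = 9 (r>0 drops 1)

9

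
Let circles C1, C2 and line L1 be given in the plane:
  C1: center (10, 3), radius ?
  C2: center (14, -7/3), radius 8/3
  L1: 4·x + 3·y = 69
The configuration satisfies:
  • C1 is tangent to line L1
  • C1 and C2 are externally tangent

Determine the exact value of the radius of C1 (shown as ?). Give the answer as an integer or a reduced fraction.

1. [C1‖L1]  r_C1² − 16 = 0  ⇒  r_C1 = 4 (r>0 drops 1)
2. [ext C1·C2]  r_C1² + (16/3)r_C1 − 112/3 = 0  ⇒  r_C1 = 4 (r>0 drops 1)

4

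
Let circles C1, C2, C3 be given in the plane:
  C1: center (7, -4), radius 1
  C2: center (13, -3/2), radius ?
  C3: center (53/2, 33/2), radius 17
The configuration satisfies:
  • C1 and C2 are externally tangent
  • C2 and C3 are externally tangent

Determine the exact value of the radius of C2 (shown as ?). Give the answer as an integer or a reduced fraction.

11/2

1. [ext C1·C2]  r_C2² + 2r_C2 − 165/4 = 0  ⇒  r_C2 = 11/2 (r>0 drops 1)
2. [ext C2·C3]  r_C2² + 34r_C2 − 869/4 = 0  ⇒  r_C2 = 11/2 (r>0 drops 1)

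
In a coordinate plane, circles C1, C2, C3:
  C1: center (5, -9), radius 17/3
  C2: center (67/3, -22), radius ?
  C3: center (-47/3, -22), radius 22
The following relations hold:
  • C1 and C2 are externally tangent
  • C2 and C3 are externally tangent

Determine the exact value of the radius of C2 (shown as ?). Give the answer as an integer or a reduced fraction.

1. [ext C1·C2]  r_C2² + (34/3)r_C2 − 1312/3 = 0  ⇒  r_C2 = 16 (r>0 drops 1)
2. [ext C2·C3]  r_C2² + 44r_C2 − 960 = 0  ⇒  r_C2 = 16 (r>0 drops 1)

16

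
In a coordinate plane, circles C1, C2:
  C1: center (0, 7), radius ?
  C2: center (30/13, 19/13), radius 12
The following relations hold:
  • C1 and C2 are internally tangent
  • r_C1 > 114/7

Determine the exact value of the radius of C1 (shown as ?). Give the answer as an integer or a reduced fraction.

18

1. [int C1,C2]  r_C1² − 24r_C1 + 108 = 0  ⇒  r_C1 = 6 or 18
2. given r_C1 > 114/7: keep 18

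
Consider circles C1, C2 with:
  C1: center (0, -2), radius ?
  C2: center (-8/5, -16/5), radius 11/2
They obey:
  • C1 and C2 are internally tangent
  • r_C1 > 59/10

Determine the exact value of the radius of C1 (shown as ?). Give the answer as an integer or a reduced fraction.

1. [int C1,C2]  r_C1² − 11r_C1 + 105/4 = 0  ⇒  r_C1 = 7/2 or 15/2
2. given r_C1 > 59/10: keep 15/2

15/2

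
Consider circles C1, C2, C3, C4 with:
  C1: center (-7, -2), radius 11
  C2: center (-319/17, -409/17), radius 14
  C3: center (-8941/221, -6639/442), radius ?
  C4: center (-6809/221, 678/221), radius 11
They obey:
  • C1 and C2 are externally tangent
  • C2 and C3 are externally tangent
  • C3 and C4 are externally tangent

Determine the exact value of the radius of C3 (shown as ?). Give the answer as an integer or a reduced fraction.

19/2

1. [ext C2·C3]  r_C3² + 28r_C3 − 1425/4 = 0  ⇒  r_C3 = 19/2 (r>0 drops 1)
2. [ext C3·C4]  r_C3² + 22r_C3 − 1197/4 = 0  ⇒  r_C3 = 19/2 (r>0 drops 1)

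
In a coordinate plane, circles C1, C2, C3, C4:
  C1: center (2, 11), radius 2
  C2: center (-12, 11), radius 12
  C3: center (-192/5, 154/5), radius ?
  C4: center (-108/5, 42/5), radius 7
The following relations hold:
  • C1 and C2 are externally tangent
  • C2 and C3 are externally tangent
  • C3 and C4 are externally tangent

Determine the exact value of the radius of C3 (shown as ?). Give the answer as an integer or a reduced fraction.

21

1. [ext C2·C3]  r_C3² + 24r_C3 − 945 = 0  ⇒  r_C3 = 21 (r>0 drops 1)
2. [ext C3·C4]  r_C3² + 14r_C3 − 735 = 0  ⇒  r_C3 = 21 (r>0 drops 1)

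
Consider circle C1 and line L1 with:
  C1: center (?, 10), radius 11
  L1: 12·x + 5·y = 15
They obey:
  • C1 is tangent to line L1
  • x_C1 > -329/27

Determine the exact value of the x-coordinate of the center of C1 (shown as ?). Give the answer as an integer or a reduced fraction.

9

1. [C1‖L1]  x_C1² + (35/6)x_C1 − 267/2 = 0  ⇒  x_C1 = -89/6 or 9
2. given x_C1 > -329/27: keep 9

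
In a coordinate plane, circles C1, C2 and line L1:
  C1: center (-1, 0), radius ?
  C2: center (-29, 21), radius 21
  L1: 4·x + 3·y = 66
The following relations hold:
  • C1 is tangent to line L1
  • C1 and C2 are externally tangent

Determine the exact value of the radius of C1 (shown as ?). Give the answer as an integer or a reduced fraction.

14

1. [C1‖L1]  r_C1² − 196 = 0  ⇒  r_C1 = 14 (r>0 drops 1)
2. [ext C1·C2]  r_C1² + 42r_C1 − 784 = 0  ⇒  r_C1 = 14 (r>0 drops 1)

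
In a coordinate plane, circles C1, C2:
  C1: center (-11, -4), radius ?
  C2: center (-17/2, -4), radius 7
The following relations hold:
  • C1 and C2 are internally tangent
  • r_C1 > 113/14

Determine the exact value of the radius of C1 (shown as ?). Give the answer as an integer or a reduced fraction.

19/2

1. [int C1,C2]  r_C1² − 14r_C1 + 171/4 = 0  ⇒  r_C1 = 9/2 or 19/2
2. given r_C1 > 113/14: keep 19/2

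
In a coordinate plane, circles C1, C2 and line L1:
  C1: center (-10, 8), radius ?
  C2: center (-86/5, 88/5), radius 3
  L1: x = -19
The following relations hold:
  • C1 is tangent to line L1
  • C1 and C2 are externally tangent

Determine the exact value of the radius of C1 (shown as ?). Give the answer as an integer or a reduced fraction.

1. [C1‖L1]  r_C1² − 81 = 0  ⇒  r_C1 = 9 (r>0 drops 1)
2. [ext C1·C2]  r_C1² + 6r_C1 − 135 = 0  ⇒  r_C1 = 9 (r>0 drops 1)

9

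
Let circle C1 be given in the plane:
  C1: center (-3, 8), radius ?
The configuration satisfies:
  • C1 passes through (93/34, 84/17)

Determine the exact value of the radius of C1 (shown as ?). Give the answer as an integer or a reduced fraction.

13/2

1. [C1∋P]  r_C1² − 169/4 = 0  ⇒  r_C1 = 13/2 (r>0 drops 1)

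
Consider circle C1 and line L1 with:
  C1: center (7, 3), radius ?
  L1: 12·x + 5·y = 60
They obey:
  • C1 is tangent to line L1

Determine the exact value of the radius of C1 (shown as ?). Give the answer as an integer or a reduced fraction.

3

1. [C1‖L1]  r_C1² − 9 = 0  ⇒  r_C1 = 3 (r>0 drops 1)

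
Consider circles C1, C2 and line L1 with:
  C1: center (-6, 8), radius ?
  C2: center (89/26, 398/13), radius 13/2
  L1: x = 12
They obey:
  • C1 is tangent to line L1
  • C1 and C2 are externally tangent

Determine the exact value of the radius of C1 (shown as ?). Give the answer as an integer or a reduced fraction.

18

1. [C1‖L1]  r_C1² − 324 = 0  ⇒  r_C1 = 18 (r>0 drops 1)
2. [ext C1·C2]  r_C1² + 13r_C1 − 558 = 0  ⇒  r_C1 = 18 (r>0 drops 1)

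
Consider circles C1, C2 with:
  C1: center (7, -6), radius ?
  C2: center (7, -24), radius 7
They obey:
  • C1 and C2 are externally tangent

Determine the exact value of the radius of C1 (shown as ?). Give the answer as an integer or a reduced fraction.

11

1. [ext C1·C2]  r_C1² + 14r_C1 − 275 = 0  ⇒  r_C1 = 11 (r>0 drops 1)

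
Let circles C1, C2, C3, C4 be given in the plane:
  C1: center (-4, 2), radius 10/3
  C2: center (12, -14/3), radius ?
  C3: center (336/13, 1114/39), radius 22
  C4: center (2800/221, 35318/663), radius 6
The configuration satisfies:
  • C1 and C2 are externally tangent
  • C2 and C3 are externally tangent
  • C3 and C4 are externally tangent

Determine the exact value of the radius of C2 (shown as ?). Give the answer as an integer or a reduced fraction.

1. [ext C1·C2]  r_C2² + (20/3)r_C2 − 868/3 = 0  ⇒  r_C2 = 14 (r>0 drops 1)
2. [ext C2·C3]  r_C2² + 44r_C2 − 812 = 0  ⇒  r_C2 = 14 (r>0 drops 1)

14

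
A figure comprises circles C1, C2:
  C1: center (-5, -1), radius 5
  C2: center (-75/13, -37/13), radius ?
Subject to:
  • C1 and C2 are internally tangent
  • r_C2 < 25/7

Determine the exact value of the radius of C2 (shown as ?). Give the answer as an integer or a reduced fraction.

3

1. [int C1,C2]  r_C2² − 10r_C2 + 21 = 0  ⇒  r_C2 = 3 or 7
2. given r_C2 < 25/7: keep 3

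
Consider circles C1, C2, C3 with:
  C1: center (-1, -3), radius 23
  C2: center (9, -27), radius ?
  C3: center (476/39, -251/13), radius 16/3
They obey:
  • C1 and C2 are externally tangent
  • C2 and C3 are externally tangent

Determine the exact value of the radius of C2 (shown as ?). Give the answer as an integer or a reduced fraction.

3

1. [ext C1·C2]  r_C2² + 46r_C2 − 147 = 0  ⇒  r_C2 = 3 (r>0 drops 1)
2. [ext C2·C3]  r_C2² + (32/3)r_C2 − 41 = 0  ⇒  r_C2 = 3 (r>0 drops 1)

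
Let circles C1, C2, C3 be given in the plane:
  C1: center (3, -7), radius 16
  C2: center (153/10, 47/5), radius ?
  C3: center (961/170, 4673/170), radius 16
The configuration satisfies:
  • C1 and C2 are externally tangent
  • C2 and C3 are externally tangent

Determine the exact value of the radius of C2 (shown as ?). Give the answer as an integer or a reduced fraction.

9/2

1. [ext C1·C2]  r_C2² + 32r_C2 − 657/4 = 0  ⇒  r_C2 = 9/2 (r>0 drops 1)
2. [ext C2·C3]  r_C2² + 32r_C2 − 657/4 = 0  ⇒  r_C2 = 9/2 (r>0 drops 1)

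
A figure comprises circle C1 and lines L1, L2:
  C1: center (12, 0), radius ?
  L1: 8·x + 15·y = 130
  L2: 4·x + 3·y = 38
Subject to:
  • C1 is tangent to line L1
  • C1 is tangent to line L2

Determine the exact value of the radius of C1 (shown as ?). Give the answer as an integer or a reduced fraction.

2

1. [C1‖L1]  r_C1² − 4 = 0  ⇒  r_C1 = 2 (r>0 drops 1)
2. [C1‖L2]  r_C1² − 4 = 0  ⇒  r_C1 = 2 (r>0 drops 1)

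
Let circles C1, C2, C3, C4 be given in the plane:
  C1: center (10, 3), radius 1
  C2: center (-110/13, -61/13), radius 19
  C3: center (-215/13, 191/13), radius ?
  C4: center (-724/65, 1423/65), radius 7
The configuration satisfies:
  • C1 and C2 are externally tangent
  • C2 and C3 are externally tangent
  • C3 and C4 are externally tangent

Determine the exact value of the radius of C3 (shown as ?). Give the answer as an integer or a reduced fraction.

1. [ext C2·C3]  r_C3² + 38r_C3 − 80 = 0  ⇒  r_C3 = 2 (r>0 drops 1)
2. [ext C3·C4]  r_C3² + 14r_C3 − 32 = 0  ⇒  r_C3 = 2 (r>0 drops 1)

2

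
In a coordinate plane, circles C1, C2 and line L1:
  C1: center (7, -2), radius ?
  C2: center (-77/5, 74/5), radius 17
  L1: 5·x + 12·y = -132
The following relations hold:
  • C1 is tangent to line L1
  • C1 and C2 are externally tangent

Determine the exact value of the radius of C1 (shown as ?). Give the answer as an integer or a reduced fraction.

11

1. [C1‖L1]  r_C1² − 121 = 0  ⇒  r_C1 = 11 (r>0 drops 1)
2. [ext C1·C2]  r_C1² + 34r_C1 − 495 = 0  ⇒  r_C1 = 11 (r>0 drops 1)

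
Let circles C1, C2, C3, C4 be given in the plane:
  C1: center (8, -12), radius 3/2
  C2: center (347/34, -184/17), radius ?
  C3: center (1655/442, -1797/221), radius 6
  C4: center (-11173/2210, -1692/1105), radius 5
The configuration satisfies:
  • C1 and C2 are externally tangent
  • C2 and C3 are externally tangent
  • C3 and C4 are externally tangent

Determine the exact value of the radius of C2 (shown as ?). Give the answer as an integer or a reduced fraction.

1

1. [ext C1·C2]  r_C2² + 3r_C2 − 4 = 0  ⇒  r_C2 = 1 (r>0 drops 1)
2. [ext C2·C3]  r_C2² + 12r_C2 − 13 = 0  ⇒  r_C2 = 1 (r>0 drops 1)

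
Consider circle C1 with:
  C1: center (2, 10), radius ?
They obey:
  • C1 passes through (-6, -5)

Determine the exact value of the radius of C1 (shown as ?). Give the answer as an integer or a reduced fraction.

17

1. [C1∋P]  r_C1² − 289 = 0  ⇒  r_C1 = 17 (r>0 drops 1)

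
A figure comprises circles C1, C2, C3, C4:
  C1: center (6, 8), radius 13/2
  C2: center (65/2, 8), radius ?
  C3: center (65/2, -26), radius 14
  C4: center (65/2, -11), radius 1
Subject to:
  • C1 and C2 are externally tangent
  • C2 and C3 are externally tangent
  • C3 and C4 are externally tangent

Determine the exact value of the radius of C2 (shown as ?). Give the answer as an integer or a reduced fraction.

20

1. [ext C1·C2]  r_C2² + 13r_C2 − 660 = 0  ⇒  r_C2 = 20 (r>0 drops 1)
2. [ext C2·C3]  r_C2² + 28r_C2 − 960 = 0  ⇒  r_C2 = 20 (r>0 drops 1)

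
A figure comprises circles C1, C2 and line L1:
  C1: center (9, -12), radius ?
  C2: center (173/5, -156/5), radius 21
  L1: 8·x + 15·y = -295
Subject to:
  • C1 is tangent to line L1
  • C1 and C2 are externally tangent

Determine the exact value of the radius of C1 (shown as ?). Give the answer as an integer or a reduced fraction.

11

1. [C1‖L1]  r_C1² − 121 = 0  ⇒  r_C1 = 11 (r>0 drops 1)
2. [ext C1·C2]  r_C1² + 42r_C1 − 583 = 0  ⇒  r_C1 = 11 (r>0 drops 1)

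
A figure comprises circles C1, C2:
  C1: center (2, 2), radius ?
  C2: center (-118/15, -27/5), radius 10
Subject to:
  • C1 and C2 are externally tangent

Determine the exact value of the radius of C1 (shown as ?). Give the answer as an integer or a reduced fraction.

1. [ext C1·C2]  r_C1² + 20r_C1 − 469/9 = 0  ⇒  r_C1 = 7/3 (r>0 drops 1)

7/3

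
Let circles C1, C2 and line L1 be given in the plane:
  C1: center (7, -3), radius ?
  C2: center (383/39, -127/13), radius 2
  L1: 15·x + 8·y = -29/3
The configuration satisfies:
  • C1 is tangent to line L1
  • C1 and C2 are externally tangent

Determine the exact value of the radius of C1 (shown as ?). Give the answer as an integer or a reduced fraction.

16/3

1. [C1‖L1]  r_C1² − 256/9 = 0  ⇒  r_C1 = 16/3 (r>0 drops 1)
2. [ext C1·C2]  r_C1² + 4r_C1 − 448/9 = 0  ⇒  r_C1 = 16/3 (r>0 drops 1)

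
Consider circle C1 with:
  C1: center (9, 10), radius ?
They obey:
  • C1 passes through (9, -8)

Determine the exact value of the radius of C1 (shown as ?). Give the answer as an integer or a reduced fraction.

1. [C1∋P]  r_C1² − 324 = 0  ⇒  r_C1 = 18 (r>0 drops 1)

18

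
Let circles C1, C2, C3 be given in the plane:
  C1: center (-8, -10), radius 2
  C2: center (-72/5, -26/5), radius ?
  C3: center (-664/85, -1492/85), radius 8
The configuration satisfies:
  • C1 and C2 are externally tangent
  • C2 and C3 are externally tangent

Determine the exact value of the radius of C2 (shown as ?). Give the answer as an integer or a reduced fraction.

1. [ext C1·C2]  r_C2² + 4r_C2 − 60 = 0  ⇒  r_C2 = 6 (r>0 drops 1)
2. [ext C2·C3]  r_C2² + 16r_C2 − 132 = 0  ⇒  r_C2 = 6 (r>0 drops 1)

6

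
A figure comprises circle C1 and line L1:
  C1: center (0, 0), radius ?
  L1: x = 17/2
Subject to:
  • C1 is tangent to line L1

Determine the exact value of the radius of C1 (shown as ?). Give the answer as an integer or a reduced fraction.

1. [C1‖L1]  r_C1² − 289/4 = 0  ⇒  r_C1 = 17/2 (r>0 drops 1)

17/2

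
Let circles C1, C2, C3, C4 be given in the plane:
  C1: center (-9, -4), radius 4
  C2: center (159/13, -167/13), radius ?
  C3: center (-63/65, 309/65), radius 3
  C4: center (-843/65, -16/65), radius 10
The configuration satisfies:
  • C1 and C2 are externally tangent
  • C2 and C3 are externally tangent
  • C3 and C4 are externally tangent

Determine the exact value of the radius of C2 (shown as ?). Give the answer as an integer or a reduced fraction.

1. [ext C1·C2]  r_C2² + 8r_C2 − 513 = 0  ⇒  r_C2 = 19 (r>0 drops 1)
2. [ext C2·C3]  r_C2² + 6r_C2 − 475 = 0  ⇒  r_C2 = 19 (r>0 drops 1)

19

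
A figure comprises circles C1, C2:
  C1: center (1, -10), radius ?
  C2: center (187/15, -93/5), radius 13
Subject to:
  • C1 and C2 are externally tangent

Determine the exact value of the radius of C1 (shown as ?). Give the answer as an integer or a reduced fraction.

1. [ext C1·C2]  r_C1² + 26r_C1 − 328/9 = 0  ⇒  r_C1 = 4/3 (r>0 drops 1)

4/3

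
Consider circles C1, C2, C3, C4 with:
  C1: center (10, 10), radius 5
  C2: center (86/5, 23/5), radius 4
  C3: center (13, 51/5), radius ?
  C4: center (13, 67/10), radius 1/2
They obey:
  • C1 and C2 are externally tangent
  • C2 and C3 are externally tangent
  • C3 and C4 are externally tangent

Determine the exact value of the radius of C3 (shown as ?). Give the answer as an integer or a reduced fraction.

3

1. [ext C2·C3]  r_C3² + 8r_C3 − 33 = 0  ⇒  r_C3 = 3 (r>0 drops 1)
2. [ext C3·C4]  r_C3² + 1r_C3 − 12 = 0  ⇒  r_C3 = 3 (r>0 drops 1)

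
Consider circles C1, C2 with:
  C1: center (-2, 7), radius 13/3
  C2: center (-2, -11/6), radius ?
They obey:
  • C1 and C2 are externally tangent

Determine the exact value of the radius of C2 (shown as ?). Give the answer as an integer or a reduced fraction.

1. [ext C1·C2]  r_C2² + (26/3)r_C2 − 237/4 = 0  ⇒  r_C2 = 9/2 (r>0 drops 1)

9/2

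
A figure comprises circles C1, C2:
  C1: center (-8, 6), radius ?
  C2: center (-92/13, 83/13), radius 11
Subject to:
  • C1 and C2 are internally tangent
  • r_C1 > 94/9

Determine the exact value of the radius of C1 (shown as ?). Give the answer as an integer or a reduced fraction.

12

1. [int C1,C2]  r_C1² − 22r_C1 + 120 = 0  ⇒  r_C1 = 10 or 12
2. given r_C1 > 94/9: keep 12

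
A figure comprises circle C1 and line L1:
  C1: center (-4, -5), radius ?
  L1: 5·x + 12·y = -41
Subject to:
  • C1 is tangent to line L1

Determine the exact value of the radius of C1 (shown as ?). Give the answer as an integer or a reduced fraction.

3

1. [C1‖L1]  r_C1² − 9 = 0  ⇒  r_C1 = 3 (r>0 drops 1)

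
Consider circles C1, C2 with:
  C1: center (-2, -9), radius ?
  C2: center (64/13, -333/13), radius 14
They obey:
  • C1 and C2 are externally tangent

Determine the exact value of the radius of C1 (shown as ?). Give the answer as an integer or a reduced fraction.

1. [ext C1·C2]  r_C1² + 28r_C1 − 128 = 0  ⇒  r_C1 = 4 (r>0 drops 1)

4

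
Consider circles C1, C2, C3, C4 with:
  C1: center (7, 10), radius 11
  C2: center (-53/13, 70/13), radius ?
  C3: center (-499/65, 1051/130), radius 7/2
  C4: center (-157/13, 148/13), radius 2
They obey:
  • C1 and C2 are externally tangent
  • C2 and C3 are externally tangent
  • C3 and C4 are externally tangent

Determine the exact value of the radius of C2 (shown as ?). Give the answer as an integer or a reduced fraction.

1. [ext C1·C2]  r_C2² + 22r_C2 − 23 = 0  ⇒  r_C2 = 1 (r>0 drops 1)
2. [ext C2·C3]  r_C2² + 7r_C2 − 8 = 0  ⇒  r_C2 = 1 (r>0 drops 1)

1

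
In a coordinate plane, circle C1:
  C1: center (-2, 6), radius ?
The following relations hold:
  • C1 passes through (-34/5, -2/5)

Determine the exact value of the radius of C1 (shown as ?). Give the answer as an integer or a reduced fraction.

8

1. [C1∋P]  r_C1² − 64 = 0  ⇒  r_C1 = 8 (r>0 drops 1)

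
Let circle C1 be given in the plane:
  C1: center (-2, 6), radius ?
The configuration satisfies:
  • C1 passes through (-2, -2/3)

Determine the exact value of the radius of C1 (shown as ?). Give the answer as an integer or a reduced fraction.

20/3

1. [C1∋P]  r_C1² − 400/9 = 0  ⇒  r_C1 = 20/3 (r>0 drops 1)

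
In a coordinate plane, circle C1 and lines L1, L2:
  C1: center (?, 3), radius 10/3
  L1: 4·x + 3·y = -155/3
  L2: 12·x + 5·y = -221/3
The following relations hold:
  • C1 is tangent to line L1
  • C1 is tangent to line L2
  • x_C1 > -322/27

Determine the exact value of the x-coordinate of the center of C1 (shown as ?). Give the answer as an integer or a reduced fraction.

-11

1. [C1‖L1]  x_C1² + (91/3)x_C1 + 638/3 = 0  ⇒  x_C1 = -58/3 or -11
2. [C1‖L2]  x_C1² + (133/9)x_C1 + 374/9 = 0  ⇒  x_C1 = -11 or -34/9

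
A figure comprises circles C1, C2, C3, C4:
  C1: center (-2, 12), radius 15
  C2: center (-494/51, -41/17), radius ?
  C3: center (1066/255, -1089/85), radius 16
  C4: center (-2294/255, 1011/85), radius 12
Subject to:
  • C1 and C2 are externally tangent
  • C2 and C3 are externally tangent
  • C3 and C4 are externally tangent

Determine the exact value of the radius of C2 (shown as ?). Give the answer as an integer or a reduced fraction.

4/3

1. [ext C1·C2]  r_C2² + 30r_C2 − 376/9 = 0  ⇒  r_C2 = 4/3 (r>0 drops 1)
2. [ext C2·C3]  r_C2² + 32r_C2 − 400/9 = 0  ⇒  r_C2 = 4/3 (r>0 drops 1)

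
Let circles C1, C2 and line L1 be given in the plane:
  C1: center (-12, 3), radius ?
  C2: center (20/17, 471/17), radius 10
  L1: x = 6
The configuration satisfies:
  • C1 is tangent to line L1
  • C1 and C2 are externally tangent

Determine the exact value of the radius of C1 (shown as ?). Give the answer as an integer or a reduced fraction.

18

1. [C1‖L1]  r_C1² − 324 = 0  ⇒  r_C1 = 18 (r>0 drops 1)
2. [ext C1·C2]  r_C1² + 20r_C1 − 684 = 0  ⇒  r_C1 = 18 (r>0 drops 1)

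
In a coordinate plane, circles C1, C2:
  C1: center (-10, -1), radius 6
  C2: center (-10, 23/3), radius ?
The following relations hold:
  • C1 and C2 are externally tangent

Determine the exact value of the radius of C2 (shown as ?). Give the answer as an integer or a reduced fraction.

8/3

1. [ext C1·C2]  r_C2² + 12r_C2 − 352/9 = 0  ⇒  r_C2 = 8/3 (r>0 drops 1)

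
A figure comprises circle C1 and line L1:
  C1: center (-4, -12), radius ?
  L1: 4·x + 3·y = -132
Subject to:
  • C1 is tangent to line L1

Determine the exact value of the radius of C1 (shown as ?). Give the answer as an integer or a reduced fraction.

16

1. [C1‖L1]  r_C1² − 256 = 0  ⇒  r_C1 = 16 (r>0 drops 1)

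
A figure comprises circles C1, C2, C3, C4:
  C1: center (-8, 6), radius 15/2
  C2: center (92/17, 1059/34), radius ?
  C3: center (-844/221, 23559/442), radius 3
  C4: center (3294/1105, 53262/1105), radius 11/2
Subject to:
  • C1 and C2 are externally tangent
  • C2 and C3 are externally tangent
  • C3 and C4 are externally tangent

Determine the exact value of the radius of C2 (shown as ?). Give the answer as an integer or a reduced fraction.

21

1. [ext C1·C2]  r_C2² + 15r_C2 − 756 = 0  ⇒  r_C2 = 21 (r>0 drops 1)
2. [ext C2·C3]  r_C2² + 6r_C2 − 567 = 0  ⇒  r_C2 = 21 (r>0 drops 1)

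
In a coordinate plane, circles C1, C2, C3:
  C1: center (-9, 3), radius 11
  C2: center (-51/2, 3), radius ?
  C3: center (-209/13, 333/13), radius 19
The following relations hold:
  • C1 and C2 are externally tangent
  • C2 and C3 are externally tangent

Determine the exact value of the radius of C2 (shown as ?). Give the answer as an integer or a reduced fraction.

1. [ext C1·C2]  r_C2² + 22r_C2 − 605/4 = 0  ⇒  r_C2 = 11/2 (r>0 drops 1)
2. [ext C2·C3]  r_C2² + 38r_C2 − 957/4 = 0  ⇒  r_C2 = 11/2 (r>0 drops 1)

11/2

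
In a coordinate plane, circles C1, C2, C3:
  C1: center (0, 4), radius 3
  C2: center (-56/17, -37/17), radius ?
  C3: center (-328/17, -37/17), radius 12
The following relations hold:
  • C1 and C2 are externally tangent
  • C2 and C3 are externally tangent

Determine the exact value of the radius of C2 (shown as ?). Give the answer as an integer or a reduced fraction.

1. [ext C1·C2]  r_C2² + 6r_C2 − 40 = 0  ⇒  r_C2 = 4 (r>0 drops 1)
2. [ext C2·C3]  r_C2² + 24r_C2 − 112 = 0  ⇒  r_C2 = 4 (r>0 drops 1)

4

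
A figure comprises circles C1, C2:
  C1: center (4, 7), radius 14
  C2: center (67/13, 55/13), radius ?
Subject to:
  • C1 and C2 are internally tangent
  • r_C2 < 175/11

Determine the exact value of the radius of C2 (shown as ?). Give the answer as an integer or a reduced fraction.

11

1. [int C1,C2]  r_C2² − 28r_C2 + 187 = 0  ⇒  r_C2 = 11 or 17
2. given r_C2 < 175/11: keep 11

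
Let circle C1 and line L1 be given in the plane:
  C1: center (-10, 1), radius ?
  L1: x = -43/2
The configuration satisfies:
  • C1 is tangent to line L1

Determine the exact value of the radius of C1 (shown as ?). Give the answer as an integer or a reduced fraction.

23/2

1. [C1‖L1]  r_C1² − 529/4 = 0  ⇒  r_C1 = 23/2 (r>0 drops 1)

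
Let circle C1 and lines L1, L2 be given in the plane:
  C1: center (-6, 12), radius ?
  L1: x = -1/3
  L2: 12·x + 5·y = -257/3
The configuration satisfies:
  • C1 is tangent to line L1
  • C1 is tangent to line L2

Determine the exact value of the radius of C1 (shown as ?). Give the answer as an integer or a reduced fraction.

17/3

1. [C1‖L1]  r_C1² − 289/9 = 0  ⇒  r_C1 = 17/3 (r>0 drops 1)
2. [C1‖L2]  r_C1² − 289/9 = 0  ⇒  r_C1 = 17/3 (r>0 drops 1)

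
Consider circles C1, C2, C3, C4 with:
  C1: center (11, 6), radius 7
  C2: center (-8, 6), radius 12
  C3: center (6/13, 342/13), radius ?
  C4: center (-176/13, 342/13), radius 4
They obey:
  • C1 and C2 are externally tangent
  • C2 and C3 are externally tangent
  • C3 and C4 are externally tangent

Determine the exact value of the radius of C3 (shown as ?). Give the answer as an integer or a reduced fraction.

10

1. [ext C2·C3]  r_C3² + 24r_C3 − 340 = 0  ⇒  r_C3 = 10 (r>0 drops 1)
2. [ext C3·C4]  r_C3² + 8r_C3 − 180 = 0  ⇒  r_C3 = 10 (r>0 drops 1)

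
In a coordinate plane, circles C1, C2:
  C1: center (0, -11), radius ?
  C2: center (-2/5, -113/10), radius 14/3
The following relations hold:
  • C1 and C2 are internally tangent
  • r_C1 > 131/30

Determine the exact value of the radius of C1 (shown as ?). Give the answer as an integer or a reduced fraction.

31/6

1. [int C1,C2]  r_C1² − (28/3)r_C1 + 775/36 = 0  ⇒  r_C1 = 25/6 or 31/6
2. given r_C1 > 131/30: keep 31/6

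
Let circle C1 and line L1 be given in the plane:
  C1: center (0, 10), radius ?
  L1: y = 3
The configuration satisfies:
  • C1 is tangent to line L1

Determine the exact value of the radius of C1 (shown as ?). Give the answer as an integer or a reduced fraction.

7

1. [C1‖L1]  r_C1² − 49 = 0  ⇒  r_C1 = 7 (r>0 drops 1)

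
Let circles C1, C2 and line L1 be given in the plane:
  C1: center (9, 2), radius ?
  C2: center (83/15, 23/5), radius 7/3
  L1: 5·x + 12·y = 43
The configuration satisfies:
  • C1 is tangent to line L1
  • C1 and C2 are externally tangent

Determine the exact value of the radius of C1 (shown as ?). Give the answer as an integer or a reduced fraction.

2

1. [C1‖L1]  r_C1² − 4 = 0  ⇒  r_C1 = 2 (r>0 drops 1)
2. [ext C1·C2]  r_C1² + (14/3)r_C1 − 40/3 = 0  ⇒  r_C1 = 2 (r>0 drops 1)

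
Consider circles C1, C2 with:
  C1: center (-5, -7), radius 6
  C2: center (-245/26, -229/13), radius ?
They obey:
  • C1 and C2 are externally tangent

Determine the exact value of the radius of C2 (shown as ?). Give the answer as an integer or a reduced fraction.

11/2

1. [ext C1·C2]  r_C2² + 12r_C2 − 385/4 = 0  ⇒  r_C2 = 11/2 (r>0 drops 1)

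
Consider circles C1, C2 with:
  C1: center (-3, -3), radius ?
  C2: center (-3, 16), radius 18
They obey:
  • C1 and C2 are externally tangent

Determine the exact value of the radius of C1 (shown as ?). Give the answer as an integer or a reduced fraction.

1. [ext C1·C2]  r_C1² + 36r_C1 − 37 = 0  ⇒  r_C1 = 1 (r>0 drops 1)

1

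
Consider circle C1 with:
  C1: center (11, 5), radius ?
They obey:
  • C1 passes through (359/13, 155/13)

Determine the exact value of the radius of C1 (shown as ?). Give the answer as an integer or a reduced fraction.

18

1. [C1∋P]  r_C1² − 324 = 0  ⇒  r_C1 = 18 (r>0 drops 1)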